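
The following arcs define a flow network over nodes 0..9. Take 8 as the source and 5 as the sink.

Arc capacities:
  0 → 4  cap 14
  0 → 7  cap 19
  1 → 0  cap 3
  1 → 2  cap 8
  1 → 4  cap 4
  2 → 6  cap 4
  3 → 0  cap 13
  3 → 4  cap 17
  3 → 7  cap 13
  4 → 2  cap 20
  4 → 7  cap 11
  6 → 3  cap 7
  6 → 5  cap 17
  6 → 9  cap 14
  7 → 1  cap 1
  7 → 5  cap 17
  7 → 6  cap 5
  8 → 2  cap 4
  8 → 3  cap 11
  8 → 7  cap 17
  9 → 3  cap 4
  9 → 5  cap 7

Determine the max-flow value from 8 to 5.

augment #1: 8→7→5 bottleneck 17, total now 17
augment #2: 8→2→6→5 bottleneck 4, total now 21
augment #3: 8→3→7→6→5 bottleneck 5, total now 26

Maximum flow value: 26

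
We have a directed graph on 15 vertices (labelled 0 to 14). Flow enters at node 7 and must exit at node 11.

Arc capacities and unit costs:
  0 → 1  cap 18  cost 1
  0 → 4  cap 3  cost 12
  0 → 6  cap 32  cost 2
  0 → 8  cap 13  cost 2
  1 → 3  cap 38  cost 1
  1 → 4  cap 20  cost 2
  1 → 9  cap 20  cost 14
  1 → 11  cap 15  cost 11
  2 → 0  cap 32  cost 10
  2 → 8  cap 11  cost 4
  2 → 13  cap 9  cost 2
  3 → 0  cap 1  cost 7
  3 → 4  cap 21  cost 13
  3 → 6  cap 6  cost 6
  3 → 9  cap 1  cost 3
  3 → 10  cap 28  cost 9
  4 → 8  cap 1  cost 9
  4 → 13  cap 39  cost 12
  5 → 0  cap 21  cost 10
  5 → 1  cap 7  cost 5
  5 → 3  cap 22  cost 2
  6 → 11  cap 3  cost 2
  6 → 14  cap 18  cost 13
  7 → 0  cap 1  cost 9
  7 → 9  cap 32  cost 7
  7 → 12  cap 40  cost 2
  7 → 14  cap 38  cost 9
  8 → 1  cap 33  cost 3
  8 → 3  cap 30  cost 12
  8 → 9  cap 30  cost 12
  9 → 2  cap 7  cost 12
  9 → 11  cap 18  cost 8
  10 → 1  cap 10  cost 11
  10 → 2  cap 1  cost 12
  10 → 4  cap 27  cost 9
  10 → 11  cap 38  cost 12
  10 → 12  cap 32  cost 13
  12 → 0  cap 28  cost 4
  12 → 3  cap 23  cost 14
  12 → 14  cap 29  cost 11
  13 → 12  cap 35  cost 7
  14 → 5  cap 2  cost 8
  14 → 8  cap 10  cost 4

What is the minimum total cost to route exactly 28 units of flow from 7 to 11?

Minimum cost for 28 units: 426

shortest-cost path #1: 7→12→0→6→11 push 3 @ unit cost 10 (adds 30)
shortest-cost path #2: 7→9→11 push 18 @ unit cost 15 (adds 270)
shortest-cost path #3: 7→12→0→1→11 push 7 @ unit cost 18 (adds 126)
total cost = 426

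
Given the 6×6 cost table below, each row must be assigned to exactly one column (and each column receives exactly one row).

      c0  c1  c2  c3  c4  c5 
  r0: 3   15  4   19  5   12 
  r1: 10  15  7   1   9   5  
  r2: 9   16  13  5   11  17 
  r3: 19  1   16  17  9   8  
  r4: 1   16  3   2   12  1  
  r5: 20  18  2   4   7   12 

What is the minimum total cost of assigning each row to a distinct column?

one of 3 optimal assignments: row0→col0 (cost 3), row1→col3 (cost 1), row2→col4 (cost 11), row3→col1 (cost 1), row4→col5 (cost 1), row5→col2 (cost 2)
total = 3 + 1 + 11 + 1 + 1 + 2 = 19

Minimum assignment cost: 19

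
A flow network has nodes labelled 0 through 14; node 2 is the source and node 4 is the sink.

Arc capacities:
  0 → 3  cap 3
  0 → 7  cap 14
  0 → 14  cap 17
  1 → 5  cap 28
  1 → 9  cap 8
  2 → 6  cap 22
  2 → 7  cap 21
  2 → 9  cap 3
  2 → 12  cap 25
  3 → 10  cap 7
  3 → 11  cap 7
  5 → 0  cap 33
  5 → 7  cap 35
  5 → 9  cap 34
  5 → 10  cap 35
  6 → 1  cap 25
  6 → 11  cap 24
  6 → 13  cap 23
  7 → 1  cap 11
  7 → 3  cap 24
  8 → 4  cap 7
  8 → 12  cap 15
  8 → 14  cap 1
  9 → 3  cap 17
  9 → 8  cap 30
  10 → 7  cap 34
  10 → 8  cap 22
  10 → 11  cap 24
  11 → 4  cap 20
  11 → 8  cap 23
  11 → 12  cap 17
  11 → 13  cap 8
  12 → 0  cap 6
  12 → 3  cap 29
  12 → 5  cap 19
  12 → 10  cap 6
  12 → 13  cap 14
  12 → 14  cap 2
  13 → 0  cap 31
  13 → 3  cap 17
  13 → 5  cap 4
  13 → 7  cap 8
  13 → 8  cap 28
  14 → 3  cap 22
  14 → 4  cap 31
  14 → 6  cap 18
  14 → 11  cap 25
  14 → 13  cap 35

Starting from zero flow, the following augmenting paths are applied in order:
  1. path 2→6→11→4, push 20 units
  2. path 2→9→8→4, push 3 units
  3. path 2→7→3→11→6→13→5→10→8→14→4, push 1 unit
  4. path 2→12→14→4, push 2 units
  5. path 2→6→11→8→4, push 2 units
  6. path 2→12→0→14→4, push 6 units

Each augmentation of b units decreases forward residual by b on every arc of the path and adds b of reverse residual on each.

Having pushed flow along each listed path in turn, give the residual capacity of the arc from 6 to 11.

Residual capacity of (6,11): 3

after path 1 (2→6→11→4, push 20): res(6,11)=4
after path 2 (2→9→8→4, push 3): res(6,11)=4
after path 3 (2→7→3→11→6→13→5→10→8→14→4, push 1): res(6,11)=5
after path 4 (2→12→14→4, push 2): res(6,11)=5
after path 5 (2→6→11→8→4, push 2): res(6,11)=3
after path 6 (2→12→0→14→4, push 6): res(6,11)=3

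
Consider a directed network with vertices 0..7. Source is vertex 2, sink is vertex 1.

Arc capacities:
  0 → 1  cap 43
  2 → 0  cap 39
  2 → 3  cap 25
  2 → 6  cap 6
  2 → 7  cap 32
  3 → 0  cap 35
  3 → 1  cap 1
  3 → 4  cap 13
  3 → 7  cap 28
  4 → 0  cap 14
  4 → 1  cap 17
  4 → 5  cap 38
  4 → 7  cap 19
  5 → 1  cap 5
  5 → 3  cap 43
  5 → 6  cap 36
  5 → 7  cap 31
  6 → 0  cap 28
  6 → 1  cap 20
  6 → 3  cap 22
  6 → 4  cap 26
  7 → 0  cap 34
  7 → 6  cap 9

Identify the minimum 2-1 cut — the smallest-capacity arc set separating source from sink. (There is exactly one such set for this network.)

augment #1: 2→0→1 push 39
augment #2: 2→3→1 push 1
augment #3: 2→6→1 push 6
augment #4: 2→3→0→1 push 4
augment #5: 2→3→4→1 push 13
augment #6: 2→7→6→1 push 9
max flow = 72; residual-reachable set from 2 gives S-side
cut edges (S→T): {(0,1), (2,6), (3,1), (3,4), (7,6)} total cap 72

Min-cut arcs: {(0,1), (2,6), (3,1), (3,4), (7,6)} (total capacity 72)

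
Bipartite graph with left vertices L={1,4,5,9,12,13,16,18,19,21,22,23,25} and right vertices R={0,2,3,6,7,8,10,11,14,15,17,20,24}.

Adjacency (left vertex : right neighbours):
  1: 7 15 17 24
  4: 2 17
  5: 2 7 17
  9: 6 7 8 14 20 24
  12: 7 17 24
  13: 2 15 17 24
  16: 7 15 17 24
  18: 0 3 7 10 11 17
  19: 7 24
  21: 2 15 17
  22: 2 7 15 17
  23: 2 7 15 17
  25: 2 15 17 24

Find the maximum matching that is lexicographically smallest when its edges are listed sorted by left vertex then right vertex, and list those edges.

|M| = 7 (so the lex-smallest maximum matching has 7 edges)
process left vertices in ascending order; for each, take the smallest-labelled available neighbour that still permits 7 edges overall, or leave it unmatched if none does
lex-smallest matching: {1-7, 4-2, 5-17, 9-6, 12-24, 13-15, 18-0}

Lex-smallest maximum matching: {(1,7), (4,2), (5,17), (9,6), (12,24), (13,15), (18,0)}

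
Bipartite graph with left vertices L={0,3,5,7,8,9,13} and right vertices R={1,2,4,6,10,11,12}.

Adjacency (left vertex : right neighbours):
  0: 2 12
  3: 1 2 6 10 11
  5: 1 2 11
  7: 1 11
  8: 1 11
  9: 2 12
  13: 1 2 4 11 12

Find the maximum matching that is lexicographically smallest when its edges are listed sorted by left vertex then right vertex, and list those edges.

Lex-smallest maximum matching: {(0,2), (3,6), (5,1), (7,11), (9,12), (13,4)}

|M| = 6 (so the lex-smallest maximum matching has 6 edges)
process left vertices in ascending order; for each, take the smallest-labelled available neighbour that still permits 6 edges overall, or leave it unmatched if none does
lex-smallest matching: {0-2, 3-6, 5-1, 7-11, 9-12, 13-4}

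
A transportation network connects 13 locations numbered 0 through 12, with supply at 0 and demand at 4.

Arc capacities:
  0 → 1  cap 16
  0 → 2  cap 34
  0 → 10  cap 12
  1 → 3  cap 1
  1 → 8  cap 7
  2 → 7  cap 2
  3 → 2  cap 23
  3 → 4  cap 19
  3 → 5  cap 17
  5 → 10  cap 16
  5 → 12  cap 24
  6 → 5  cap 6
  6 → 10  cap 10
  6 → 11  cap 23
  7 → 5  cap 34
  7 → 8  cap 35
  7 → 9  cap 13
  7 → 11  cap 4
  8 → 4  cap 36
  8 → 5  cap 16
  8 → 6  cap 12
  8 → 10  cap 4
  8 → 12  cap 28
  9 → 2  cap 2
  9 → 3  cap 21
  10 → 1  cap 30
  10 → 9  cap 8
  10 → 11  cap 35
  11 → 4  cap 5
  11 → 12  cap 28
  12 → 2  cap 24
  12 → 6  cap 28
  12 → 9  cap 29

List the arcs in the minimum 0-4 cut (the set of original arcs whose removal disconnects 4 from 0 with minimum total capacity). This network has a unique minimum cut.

augment #1: 0→1→3→4 push 1
augment #2: 0→1→8→4 push 7
augment #3: 0→10→11→4 push 5
augment #4: 0→2→7→8→4 push 2
augment #5: 0→10→9→3→4 push 7
max flow = 22; residual-reachable set from 0 gives S-side
cut edges (S→T): {(0,10), (1,3), (1,8), (2,7)} total cap 22

Min-cut arcs: {(0,10), (1,3), (1,8), (2,7)} (total capacity 22)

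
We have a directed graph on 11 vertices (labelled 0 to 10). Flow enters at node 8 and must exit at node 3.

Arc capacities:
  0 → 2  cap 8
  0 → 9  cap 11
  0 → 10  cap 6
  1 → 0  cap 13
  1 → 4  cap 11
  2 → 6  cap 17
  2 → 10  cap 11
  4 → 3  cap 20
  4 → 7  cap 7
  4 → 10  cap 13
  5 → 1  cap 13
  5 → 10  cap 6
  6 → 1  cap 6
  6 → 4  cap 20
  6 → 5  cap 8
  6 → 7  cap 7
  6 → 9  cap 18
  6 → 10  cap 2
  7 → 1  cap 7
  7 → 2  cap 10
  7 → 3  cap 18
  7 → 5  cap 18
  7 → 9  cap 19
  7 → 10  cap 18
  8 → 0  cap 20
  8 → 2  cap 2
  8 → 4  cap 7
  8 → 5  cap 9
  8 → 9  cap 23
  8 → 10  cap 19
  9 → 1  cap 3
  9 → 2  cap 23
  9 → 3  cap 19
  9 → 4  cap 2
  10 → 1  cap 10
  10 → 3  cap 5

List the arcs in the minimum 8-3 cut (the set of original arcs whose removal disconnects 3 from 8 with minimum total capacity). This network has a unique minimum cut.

Min-cut arcs: {(4,3), (4,7), (6,7), (9,3), (10,3)} (total capacity 58)

augment #1: 8→4→3 push 7
augment #2: 8→9→3 push 19
augment #3: 8→10→3 push 5
augment #4: 8→9→4→3 push 2
augment #5: 8→2→6→4→3 push 2
augment #6: 8→5→1→4→3 push 9
augment #7: 8→0→2→6→7→3 push 7
augment #8: 8→9→1→4→7→3 push 2
augment #9: 8→0→2→6→4→7→3 push 1
augment #10: 8→0→9→2→6→4→7→3 push 4
max flow = 58; residual-reachable set from 8 gives S-side
cut edges (S→T): {(4,3), (4,7), (6,7), (9,3), (10,3)} total cap 58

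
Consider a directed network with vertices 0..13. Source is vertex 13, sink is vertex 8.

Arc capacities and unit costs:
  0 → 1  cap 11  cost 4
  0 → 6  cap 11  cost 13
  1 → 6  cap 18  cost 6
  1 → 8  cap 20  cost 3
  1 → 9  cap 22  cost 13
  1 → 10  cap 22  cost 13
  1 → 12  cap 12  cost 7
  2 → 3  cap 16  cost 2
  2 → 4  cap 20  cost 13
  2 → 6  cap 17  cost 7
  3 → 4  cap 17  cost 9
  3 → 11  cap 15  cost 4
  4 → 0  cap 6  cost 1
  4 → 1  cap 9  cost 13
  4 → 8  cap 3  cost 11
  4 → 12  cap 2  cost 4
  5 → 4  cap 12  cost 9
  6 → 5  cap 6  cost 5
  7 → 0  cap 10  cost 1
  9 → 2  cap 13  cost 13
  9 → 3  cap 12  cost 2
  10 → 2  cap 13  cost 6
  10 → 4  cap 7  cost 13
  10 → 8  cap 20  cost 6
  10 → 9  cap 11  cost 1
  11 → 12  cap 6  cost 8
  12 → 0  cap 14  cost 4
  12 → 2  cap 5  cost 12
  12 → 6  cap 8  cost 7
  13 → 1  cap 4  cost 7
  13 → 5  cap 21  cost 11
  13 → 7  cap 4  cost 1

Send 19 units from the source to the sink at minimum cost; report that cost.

shortest-cost path #1: 13→7→0→1→8 push 4 @ unit cost 9 (adds 36)
shortest-cost path #2: 13→1→8 push 4 @ unit cost 10 (adds 40)
shortest-cost path #3: 13→5→4→0→1→8 push 6 @ unit cost 28 (adds 168)
shortest-cost path #4: 13→5→4→8 push 3 @ unit cost 31 (adds 93)
shortest-cost path #5: 13→5→4→12→0→1→8 push 1 @ unit cost 35 (adds 35)
shortest-cost path #6: 13→5→4→1→8 push 1 @ unit cost 36 (adds 36)
total cost = 408

Minimum cost for 19 units: 408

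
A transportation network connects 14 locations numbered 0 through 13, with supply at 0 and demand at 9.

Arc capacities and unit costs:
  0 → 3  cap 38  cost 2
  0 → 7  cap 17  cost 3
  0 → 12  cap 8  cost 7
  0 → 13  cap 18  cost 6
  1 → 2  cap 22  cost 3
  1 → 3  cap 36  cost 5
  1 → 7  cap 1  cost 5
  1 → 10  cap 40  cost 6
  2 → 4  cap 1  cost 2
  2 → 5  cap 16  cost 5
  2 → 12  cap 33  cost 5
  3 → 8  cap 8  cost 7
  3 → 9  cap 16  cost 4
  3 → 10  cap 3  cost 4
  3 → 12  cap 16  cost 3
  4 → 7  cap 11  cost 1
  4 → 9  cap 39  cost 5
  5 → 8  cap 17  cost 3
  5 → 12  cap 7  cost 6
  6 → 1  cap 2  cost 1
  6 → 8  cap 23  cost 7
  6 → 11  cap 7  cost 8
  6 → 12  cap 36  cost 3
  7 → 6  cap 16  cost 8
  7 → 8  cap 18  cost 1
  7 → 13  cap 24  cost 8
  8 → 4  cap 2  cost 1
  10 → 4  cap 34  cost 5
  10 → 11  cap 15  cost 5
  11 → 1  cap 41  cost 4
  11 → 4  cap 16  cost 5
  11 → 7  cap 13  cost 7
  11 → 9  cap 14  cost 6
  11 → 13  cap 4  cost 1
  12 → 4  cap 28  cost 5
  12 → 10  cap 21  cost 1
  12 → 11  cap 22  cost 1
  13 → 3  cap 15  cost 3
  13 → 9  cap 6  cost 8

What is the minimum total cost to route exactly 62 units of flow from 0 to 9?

Minimum cost for 62 units: 844

shortest-cost path #1: 0→3→9 push 16 @ unit cost 6 (adds 96)
shortest-cost path #2: 0→7→8→4→9 push 2 @ unit cost 10 (adds 20)
shortest-cost path #3: 0→3→12→11→9 push 14 @ unit cost 12 (adds 168)
shortest-cost path #4: 0→13→9 push 6 @ unit cost 14 (adds 84)
shortest-cost path #5: 0→3→12→4→9 push 2 @ unit cost 15 (adds 30)
shortest-cost path #6: 0→3→10→4→9 push 3 @ unit cost 16 (adds 48)
shortest-cost path #7: 0→12→4→9 push 8 @ unit cost 17 (adds 136)
shortest-cost path #8: 0→7→6→1→2→4→9 push 1 @ unit cost 22 (adds 22)
shortest-cost path #9: 0→7→6→12→4→9 push 10 @ unit cost 24 (adds 240)
total cost = 844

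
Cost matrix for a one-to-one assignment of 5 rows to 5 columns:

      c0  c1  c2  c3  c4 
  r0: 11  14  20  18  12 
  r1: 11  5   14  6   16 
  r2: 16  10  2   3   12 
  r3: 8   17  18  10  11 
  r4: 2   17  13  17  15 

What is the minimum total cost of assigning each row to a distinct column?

Minimum assignment cost: 31

optimal assignment: row0→col4 (cost 12), row1→col1 (cost 5), row2→col2 (cost 2), row3→col3 (cost 10), row4→col0 (cost 2)
total = 12 + 5 + 2 + 10 + 2 = 31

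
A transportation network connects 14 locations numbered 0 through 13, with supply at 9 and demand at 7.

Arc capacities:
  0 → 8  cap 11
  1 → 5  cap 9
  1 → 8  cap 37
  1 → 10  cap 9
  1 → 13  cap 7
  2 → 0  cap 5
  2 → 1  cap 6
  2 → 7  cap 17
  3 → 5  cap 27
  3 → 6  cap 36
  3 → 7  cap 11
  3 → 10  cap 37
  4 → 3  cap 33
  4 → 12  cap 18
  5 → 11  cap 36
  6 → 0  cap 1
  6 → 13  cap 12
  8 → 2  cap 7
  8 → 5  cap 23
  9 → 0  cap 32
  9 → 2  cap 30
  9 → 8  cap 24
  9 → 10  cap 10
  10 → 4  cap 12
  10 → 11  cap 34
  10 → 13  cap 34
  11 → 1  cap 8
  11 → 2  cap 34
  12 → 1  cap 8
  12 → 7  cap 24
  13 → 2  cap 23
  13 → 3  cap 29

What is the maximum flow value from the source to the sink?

Maximum flow value: 40

augment #1: 9→2→7 bottleneck 17, total now 17
augment #2: 9→10→4→3→7 bottleneck 10, total now 27
augment #3: 9→2→1→13→3→7 bottleneck 1, total now 28
augment #4: 9→2→1→10→4→12→7 bottleneck 2, total now 30
augment #5: 9→2→1→13→3→4→12→7 bottleneck 3, total now 33
augment #6: 9→8→5→11→1→13→3→4→12→7 bottleneck 3, total now 36
augment #7: 9→8→5→11→1→10→13→3→4→12→7 bottleneck 4, total now 40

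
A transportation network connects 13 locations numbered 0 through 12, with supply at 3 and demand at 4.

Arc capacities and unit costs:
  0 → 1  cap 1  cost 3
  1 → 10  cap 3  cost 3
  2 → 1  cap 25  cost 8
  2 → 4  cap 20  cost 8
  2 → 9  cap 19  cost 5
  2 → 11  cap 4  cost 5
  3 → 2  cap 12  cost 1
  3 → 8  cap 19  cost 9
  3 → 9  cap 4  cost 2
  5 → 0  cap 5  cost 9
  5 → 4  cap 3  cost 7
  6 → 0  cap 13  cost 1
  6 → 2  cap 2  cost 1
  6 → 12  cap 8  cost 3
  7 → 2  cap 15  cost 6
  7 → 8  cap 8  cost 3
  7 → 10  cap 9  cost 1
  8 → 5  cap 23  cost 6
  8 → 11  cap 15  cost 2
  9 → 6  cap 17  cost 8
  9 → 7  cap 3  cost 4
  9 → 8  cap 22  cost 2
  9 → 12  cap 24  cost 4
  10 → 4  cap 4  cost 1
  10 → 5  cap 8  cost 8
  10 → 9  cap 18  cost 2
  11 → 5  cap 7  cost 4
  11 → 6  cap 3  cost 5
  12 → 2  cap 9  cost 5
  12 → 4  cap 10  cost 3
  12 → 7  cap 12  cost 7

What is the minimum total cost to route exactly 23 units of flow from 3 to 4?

shortest-cost path #1: 3→9→7→10→4 push 3 @ unit cost 8 (adds 24)
shortest-cost path #2: 3→9→12→4 push 1 @ unit cost 9 (adds 9)
shortest-cost path #3: 3→2→4 push 12 @ unit cost 9 (adds 108)
shortest-cost path #4: 3→8→5→4 push 3 @ unit cost 22 (adds 66)
shortest-cost path #5: 3→8→11→6→12→4 push 3 @ unit cost 22 (adds 66)
shortest-cost path #6: 3→8→5→0→1→10→4 push 1 @ unit cost 31 (adds 31)
total cost = 304

Minimum cost for 23 units: 304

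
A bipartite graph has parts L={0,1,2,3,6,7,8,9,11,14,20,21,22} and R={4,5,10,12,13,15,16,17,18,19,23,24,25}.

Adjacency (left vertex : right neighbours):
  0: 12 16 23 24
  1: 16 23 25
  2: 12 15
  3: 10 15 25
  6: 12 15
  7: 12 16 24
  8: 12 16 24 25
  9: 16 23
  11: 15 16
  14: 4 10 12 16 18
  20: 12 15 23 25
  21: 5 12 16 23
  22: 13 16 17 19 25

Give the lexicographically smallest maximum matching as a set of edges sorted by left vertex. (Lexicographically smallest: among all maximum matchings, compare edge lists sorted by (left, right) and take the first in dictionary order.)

|M| = 10 (so the lex-smallest maximum matching has 10 edges)
process left vertices in ascending order; for each, take the smallest-labelled available neighbour that still permits 10 edges overall, or leave it unmatched if none does
lex-smallest matching: {0-12, 1-16, 2-15, 3-10, 7-24, 8-25, 9-23, 14-4, 21-5, 22-13}

Lex-smallest maximum matching: {(0,12), (1,16), (2,15), (3,10), (7,24), (8,25), (9,23), (14,4), (21,5), (22,13)}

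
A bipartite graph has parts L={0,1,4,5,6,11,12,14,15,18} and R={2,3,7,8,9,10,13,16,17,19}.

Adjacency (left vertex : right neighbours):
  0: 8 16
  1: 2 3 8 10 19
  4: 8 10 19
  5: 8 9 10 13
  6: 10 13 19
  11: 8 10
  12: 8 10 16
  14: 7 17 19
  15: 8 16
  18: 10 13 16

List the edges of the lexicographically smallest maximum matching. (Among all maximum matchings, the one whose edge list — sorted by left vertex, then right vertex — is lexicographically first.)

Lex-smallest maximum matching: {(0,8), (1,2), (4,10), (5,9), (6,19), (12,16), (14,7), (18,13)}

|M| = 8 (so the lex-smallest maximum matching has 8 edges)
process left vertices in ascending order; for each, take the smallest-labelled available neighbour that still permits 8 edges overall, or leave it unmatched if none does
lex-smallest matching: {0-8, 1-2, 4-10, 5-9, 6-19, 12-16, 14-7, 18-13}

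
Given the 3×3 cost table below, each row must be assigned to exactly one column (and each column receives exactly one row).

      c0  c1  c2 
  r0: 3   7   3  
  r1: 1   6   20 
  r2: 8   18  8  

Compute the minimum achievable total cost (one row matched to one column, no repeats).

Minimum assignment cost: 16

optimal assignment: row0→col1 (cost 7), row1→col0 (cost 1), row2→col2 (cost 8)
total = 7 + 1 + 8 = 16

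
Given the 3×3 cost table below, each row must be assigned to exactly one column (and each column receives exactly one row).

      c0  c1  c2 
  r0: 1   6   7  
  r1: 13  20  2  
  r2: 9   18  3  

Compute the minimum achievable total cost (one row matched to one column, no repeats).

optimal assignment: row0→col1 (cost 6), row1→col2 (cost 2), row2→col0 (cost 9)
total = 6 + 2 + 9 = 17

Minimum assignment cost: 17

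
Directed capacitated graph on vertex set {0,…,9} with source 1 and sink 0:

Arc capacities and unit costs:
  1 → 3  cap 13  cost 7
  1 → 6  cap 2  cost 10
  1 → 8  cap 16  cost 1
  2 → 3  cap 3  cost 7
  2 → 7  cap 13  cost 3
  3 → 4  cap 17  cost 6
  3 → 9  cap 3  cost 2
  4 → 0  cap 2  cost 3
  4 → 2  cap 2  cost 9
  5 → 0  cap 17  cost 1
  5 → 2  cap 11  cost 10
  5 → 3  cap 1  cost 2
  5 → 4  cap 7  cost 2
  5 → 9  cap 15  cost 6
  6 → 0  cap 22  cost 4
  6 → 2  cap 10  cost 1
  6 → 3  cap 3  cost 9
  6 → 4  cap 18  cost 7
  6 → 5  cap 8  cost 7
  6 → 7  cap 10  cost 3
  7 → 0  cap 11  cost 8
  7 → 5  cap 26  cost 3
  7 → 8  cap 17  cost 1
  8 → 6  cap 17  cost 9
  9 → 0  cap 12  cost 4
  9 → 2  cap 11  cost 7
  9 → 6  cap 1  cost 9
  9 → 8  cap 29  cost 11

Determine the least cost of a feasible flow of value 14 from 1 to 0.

shortest-cost path #1: 1→3→9→0 push 3 @ unit cost 13 (adds 39)
shortest-cost path #2: 1→6→0 push 2 @ unit cost 14 (adds 28)
shortest-cost path #3: 1→8→6→0 push 9 @ unit cost 14 (adds 126)
total cost = 193

Minimum cost for 14 units: 193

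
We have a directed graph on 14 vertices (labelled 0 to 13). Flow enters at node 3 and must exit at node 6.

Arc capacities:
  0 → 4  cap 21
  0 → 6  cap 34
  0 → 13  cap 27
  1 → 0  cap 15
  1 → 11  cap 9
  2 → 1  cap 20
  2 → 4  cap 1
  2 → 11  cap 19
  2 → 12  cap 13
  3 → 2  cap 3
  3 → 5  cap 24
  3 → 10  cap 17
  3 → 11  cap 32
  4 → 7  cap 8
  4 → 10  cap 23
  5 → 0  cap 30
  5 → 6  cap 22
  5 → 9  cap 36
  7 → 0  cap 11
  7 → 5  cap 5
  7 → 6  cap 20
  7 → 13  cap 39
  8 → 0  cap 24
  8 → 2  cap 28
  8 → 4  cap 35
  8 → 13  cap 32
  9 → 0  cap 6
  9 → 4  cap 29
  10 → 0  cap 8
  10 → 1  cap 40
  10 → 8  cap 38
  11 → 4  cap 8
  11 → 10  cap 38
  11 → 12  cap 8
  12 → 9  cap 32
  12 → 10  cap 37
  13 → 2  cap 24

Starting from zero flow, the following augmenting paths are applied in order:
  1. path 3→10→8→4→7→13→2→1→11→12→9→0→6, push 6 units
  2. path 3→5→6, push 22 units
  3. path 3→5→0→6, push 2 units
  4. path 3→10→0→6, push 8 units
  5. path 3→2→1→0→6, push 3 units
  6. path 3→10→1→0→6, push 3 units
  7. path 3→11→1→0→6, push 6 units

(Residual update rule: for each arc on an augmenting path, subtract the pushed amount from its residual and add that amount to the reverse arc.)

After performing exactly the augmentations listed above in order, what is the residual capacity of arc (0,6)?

after path 1 (3→10→8→4→7→13→2→1→11→12→9→0→6, push 6): res(0,6)=28
after path 2 (3→5→6, push 22): res(0,6)=28
after path 3 (3→5→0→6, push 2): res(0,6)=26
after path 4 (3→10→0→6, push 8): res(0,6)=18
after path 5 (3→2→1→0→6, push 3): res(0,6)=15
after path 6 (3→10→1→0→6, push 3): res(0,6)=12
after path 7 (3→11→1→0→6, push 6): res(0,6)=6

Residual capacity of (0,6): 6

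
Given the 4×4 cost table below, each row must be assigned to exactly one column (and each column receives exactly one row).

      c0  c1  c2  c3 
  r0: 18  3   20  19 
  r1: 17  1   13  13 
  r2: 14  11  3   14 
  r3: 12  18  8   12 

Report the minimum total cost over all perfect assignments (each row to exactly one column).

optimal assignment: row0→col1 (cost 3), row1→col3 (cost 13), row2→col2 (cost 3), row3→col0 (cost 12)
total = 3 + 13 + 3 + 12 = 31

Minimum assignment cost: 31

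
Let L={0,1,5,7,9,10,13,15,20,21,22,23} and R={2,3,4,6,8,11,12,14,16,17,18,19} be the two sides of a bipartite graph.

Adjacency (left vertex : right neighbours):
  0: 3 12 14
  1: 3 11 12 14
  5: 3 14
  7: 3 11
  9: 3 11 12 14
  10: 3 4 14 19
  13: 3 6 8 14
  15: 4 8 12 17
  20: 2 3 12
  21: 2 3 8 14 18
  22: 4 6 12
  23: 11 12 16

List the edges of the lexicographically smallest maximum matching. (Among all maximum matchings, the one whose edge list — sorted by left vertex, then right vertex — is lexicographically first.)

Lex-smallest maximum matching: {(0,3), (1,11), (5,14), (9,12), (10,4), (13,8), (15,17), (20,2), (21,18), (22,6), (23,16)}

|M| = 11 (so the lex-smallest maximum matching has 11 edges)
process left vertices in ascending order; for each, take the smallest-labelled available neighbour that still permits 11 edges overall, or leave it unmatched if none does
lex-smallest matching: {0-3, 1-11, 5-14, 9-12, 10-4, 13-8, 15-17, 20-2, 21-18, 22-6, 23-16}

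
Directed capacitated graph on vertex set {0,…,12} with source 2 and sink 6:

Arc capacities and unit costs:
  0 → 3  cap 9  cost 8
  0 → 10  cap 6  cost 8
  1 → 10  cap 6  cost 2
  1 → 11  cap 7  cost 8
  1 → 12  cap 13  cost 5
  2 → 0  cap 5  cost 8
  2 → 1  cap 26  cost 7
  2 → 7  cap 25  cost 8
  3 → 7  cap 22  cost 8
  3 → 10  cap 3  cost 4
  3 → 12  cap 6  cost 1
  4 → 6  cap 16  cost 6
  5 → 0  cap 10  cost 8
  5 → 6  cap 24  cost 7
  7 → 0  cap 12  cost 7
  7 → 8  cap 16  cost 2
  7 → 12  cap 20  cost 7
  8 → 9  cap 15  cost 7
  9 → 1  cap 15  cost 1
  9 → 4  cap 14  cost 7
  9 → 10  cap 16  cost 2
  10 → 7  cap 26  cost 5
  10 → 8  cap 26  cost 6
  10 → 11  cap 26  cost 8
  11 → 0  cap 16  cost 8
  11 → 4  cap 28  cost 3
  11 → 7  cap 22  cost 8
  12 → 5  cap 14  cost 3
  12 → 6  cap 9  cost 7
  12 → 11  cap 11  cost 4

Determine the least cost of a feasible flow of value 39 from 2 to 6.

Minimum cost for 39 units: 917

shortest-cost path #1: 2→1→12→6 push 9 @ unit cost 19 (adds 171)
shortest-cost path #2: 2→1→12→5→6 push 4 @ unit cost 22 (adds 88)
shortest-cost path #3: 2→1→11→4→6 push 7 @ unit cost 24 (adds 168)
shortest-cost path #4: 2→7→12→5→6 push 10 @ unit cost 25 (adds 250)
shortest-cost path #5: 2→1→10→11→4→6 push 6 @ unit cost 26 (adds 156)
shortest-cost path #6: 2→7→12→11→4→6 push 3 @ unit cost 28 (adds 84)
total cost = 917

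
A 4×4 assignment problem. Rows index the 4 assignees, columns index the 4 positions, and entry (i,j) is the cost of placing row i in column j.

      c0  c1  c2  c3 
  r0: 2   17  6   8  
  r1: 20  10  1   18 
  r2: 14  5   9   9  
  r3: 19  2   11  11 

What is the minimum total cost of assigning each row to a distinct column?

Minimum assignment cost: 14

optimal assignment: row0→col0 (cost 2), row1→col2 (cost 1), row2→col3 (cost 9), row3→col1 (cost 2)
total = 2 + 1 + 9 + 2 = 14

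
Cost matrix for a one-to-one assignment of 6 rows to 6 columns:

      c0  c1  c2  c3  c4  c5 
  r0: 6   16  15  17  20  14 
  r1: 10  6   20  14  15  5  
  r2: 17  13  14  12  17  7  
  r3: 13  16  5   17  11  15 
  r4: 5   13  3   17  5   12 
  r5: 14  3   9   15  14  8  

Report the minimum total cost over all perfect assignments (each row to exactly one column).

optimal assignment: row0→col0 (cost 6), row1→col5 (cost 5), row2→col3 (cost 12), row3→col2 (cost 5), row4→col4 (cost 5), row5→col1 (cost 3)
total = 6 + 5 + 12 + 5 + 5 + 3 = 36

Minimum assignment cost: 36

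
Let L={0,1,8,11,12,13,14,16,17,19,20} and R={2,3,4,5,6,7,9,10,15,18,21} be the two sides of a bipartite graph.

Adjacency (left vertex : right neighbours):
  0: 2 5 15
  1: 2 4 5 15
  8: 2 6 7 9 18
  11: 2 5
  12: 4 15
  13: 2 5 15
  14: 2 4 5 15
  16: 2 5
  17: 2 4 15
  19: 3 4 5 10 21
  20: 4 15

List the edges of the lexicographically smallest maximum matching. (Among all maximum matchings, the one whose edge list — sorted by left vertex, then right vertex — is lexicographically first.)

Lex-smallest maximum matching: {(0,2), (1,4), (8,6), (11,5), (12,15), (19,3)}

|M| = 6 (so the lex-smallest maximum matching has 6 edges)
process left vertices in ascending order; for each, take the smallest-labelled available neighbour that still permits 6 edges overall, or leave it unmatched if none does
lex-smallest matching: {0-2, 1-4, 8-6, 11-5, 12-15, 19-3}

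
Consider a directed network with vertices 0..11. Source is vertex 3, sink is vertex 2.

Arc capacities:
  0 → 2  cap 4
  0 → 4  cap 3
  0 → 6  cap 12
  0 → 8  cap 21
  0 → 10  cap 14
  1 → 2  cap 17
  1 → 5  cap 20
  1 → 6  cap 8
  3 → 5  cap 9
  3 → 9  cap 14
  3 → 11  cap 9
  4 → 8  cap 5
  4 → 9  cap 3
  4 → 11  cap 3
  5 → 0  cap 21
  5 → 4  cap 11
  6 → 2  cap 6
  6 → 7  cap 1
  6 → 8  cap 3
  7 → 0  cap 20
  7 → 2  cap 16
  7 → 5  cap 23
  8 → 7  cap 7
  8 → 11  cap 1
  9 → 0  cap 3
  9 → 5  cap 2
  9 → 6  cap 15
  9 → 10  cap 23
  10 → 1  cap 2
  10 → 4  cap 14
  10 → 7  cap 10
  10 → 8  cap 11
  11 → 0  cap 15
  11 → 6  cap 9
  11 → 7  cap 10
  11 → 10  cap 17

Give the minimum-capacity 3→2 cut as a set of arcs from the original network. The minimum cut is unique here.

augment #1: 3→5→0→2 push 4
augment #2: 3→9→6→2 push 6
augment #3: 3→11→7→2 push 9
augment #4: 3→9→6→7→2 push 1
augment #5: 3→9→10→1→2 push 2
augment #6: 3→9→10→7→2 push 5
augment #7: 3→5→0→8→7→2 push 1
max flow = 28; residual-reachable set from 3 gives S-side
cut edges (S→T): {(0,2), (6,2), (7,2), (10,1)} total cap 28

Min-cut arcs: {(0,2), (6,2), (7,2), (10,1)} (total capacity 28)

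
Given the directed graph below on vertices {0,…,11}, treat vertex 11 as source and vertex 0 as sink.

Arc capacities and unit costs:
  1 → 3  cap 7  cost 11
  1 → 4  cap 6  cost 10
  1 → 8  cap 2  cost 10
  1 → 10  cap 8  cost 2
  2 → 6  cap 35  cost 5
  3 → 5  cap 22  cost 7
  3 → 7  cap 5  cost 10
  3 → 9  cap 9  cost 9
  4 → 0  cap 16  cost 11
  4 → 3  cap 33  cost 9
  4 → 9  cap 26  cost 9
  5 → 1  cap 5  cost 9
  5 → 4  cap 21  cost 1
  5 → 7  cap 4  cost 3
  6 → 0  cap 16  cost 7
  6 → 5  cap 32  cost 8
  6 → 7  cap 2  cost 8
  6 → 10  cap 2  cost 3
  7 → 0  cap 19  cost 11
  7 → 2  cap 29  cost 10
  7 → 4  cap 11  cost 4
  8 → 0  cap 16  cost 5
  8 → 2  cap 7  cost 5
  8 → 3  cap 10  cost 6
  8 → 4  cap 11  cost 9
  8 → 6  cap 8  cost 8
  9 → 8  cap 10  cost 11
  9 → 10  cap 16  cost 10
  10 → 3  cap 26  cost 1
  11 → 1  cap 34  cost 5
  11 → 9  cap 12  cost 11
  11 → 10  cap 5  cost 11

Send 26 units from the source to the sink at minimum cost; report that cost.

shortest-cost path #1: 11→1→8→0 push 2 @ unit cost 20 (adds 40)
shortest-cost path #2: 11→1→4→0 push 6 @ unit cost 26 (adds 156)
shortest-cost path #3: 11→9→8→0 push 10 @ unit cost 27 (adds 270)
shortest-cost path #4: 11→1→10→3→5→4→0 push 8 @ unit cost 27 (adds 216)
total cost = 682

Minimum cost for 26 units: 682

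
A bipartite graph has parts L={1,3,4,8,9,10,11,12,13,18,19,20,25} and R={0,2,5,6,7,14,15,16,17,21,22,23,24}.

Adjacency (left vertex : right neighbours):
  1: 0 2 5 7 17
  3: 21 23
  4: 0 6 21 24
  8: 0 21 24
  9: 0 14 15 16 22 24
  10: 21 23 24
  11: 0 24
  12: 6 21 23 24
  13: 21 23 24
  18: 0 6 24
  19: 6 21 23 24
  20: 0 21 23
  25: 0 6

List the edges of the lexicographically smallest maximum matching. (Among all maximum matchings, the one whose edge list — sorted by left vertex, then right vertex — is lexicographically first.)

Lex-smallest maximum matching: {(1,2), (3,21), (4,0), (8,24), (9,14), (10,23), (12,6)}

|M| = 7 (so the lex-smallest maximum matching has 7 edges)
process left vertices in ascending order; for each, take the smallest-labelled available neighbour that still permits 7 edges overall, or leave it unmatched if none does
lex-smallest matching: {1-2, 3-21, 4-0, 8-24, 9-14, 10-23, 12-6}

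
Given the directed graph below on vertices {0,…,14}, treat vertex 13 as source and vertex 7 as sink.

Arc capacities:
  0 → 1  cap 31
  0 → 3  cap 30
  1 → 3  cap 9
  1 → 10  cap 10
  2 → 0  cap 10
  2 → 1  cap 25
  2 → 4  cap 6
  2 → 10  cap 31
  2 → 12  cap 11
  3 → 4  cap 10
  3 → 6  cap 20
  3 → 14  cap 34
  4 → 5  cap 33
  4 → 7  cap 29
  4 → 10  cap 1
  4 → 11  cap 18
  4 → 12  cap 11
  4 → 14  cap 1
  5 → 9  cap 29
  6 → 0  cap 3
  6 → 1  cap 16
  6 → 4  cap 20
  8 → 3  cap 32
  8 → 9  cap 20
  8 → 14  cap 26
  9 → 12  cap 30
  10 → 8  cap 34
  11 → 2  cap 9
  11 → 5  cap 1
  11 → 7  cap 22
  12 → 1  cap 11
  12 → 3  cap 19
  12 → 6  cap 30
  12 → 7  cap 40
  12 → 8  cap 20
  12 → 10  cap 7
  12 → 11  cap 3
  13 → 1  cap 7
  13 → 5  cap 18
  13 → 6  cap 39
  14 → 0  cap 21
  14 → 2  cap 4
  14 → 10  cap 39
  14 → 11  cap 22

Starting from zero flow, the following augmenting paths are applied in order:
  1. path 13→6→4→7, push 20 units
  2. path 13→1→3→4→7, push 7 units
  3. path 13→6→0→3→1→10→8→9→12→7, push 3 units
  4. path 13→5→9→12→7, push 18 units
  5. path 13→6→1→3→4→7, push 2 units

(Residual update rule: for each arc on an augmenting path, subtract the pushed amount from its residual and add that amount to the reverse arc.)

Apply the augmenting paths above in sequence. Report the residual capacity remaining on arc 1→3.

after path 1 (13→6→4→7, push 20): res(1,3)=9
after path 2 (13→1→3→4→7, push 7): res(1,3)=2
after path 3 (13→6→0→3→1→10→8→9→12→7, push 3): res(1,3)=5
after path 4 (13→5→9→12→7, push 18): res(1,3)=5
after path 5 (13→6→1→3→4→7, push 2): res(1,3)=3

Residual capacity of (1,3): 3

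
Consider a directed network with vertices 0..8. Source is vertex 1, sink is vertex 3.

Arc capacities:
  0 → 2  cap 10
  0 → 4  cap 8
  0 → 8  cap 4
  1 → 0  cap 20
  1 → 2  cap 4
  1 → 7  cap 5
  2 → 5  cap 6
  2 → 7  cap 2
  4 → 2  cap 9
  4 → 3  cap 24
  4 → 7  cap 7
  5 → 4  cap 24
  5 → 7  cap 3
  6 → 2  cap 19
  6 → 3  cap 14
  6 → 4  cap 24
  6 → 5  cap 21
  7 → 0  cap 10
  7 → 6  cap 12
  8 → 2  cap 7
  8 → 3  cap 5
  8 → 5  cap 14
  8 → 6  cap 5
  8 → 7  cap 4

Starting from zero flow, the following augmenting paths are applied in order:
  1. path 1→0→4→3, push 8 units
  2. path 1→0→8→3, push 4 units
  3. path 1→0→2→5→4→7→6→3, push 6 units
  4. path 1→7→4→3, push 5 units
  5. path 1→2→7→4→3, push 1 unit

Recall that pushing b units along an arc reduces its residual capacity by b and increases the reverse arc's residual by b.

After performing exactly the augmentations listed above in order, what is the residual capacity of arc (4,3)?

after path 1 (1→0→4→3, push 8): res(4,3)=16
after path 2 (1→0→8→3, push 4): res(4,3)=16
after path 3 (1→0→2→5→4→7→6→3, push 6): res(4,3)=16
after path 4 (1→7→4→3, push 5): res(4,3)=11
after path 5 (1→2→7→4→3, push 1): res(4,3)=10

Residual capacity of (4,3): 10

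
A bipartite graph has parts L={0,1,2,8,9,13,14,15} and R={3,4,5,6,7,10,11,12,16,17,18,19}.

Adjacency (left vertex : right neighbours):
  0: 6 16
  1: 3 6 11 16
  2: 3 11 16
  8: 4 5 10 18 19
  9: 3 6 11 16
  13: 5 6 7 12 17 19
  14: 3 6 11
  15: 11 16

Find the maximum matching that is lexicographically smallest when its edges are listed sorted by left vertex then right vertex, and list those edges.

|M| = 6 (so the lex-smallest maximum matching has 6 edges)
process left vertices in ascending order; for each, take the smallest-labelled available neighbour that still permits 6 edges overall, or leave it unmatched if none does
lex-smallest matching: {0-6, 1-3, 2-11, 8-4, 9-16, 13-5}

Lex-smallest maximum matching: {(0,6), (1,3), (2,11), (8,4), (9,16), (13,5)}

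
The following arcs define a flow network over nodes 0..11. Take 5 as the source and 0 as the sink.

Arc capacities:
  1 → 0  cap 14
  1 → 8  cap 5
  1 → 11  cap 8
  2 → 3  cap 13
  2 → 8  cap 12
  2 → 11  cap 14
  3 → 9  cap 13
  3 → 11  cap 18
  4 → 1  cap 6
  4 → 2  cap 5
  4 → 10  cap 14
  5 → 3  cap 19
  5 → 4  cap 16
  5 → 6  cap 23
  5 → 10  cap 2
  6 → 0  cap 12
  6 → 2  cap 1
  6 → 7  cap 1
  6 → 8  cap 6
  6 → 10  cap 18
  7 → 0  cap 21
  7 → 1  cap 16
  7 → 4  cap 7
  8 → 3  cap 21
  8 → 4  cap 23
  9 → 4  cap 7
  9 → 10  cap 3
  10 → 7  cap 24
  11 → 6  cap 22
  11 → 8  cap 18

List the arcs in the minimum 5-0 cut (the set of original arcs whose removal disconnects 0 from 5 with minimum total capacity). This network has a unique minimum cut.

Min-cut arcs: {(4,1), (6,0), (6,7), (10,7)} (total capacity 43)

augment #1: 5→6→0 push 12
augment #2: 5→4→1→0 push 6
augment #3: 5→6→7→0 push 1
augment #4: 5→10→7→0 push 2
augment #5: 5→4→10→7→0 push 10
augment #6: 5→6→10→7→0 push 8
augment #7: 5→6→10→7→1→0 push 2
augment #8: 5→3→9→10→7→1→0 push 2
max flow = 43; residual-reachable set from 5 gives S-side
cut edges (S→T): {(4,1), (6,0), (6,7), (10,7)} total cap 43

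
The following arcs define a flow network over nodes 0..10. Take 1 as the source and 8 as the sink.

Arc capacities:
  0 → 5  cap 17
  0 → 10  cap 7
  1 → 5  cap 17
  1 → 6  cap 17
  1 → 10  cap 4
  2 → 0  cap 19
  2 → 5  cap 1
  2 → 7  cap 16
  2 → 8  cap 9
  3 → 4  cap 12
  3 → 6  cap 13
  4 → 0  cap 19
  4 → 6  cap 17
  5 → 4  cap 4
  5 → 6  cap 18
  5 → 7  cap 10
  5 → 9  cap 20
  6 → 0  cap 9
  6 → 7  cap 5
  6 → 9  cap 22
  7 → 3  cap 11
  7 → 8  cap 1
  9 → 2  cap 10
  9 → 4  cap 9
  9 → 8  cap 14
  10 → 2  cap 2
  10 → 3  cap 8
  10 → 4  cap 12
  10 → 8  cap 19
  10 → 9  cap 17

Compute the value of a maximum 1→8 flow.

Maximum flow value: 35

augment #1: 1→10→8 bottleneck 4, total now 4
augment #2: 1→5→7→8 bottleneck 1, total now 5
augment #3: 1→5→9→8 bottleneck 14, total now 19
augment #4: 1→5→9→2→8 bottleneck 2, total now 21
augment #5: 1→6→0→10→8 bottleneck 7, total now 28
augment #6: 1→6→9→2→8 bottleneck 7, total now 35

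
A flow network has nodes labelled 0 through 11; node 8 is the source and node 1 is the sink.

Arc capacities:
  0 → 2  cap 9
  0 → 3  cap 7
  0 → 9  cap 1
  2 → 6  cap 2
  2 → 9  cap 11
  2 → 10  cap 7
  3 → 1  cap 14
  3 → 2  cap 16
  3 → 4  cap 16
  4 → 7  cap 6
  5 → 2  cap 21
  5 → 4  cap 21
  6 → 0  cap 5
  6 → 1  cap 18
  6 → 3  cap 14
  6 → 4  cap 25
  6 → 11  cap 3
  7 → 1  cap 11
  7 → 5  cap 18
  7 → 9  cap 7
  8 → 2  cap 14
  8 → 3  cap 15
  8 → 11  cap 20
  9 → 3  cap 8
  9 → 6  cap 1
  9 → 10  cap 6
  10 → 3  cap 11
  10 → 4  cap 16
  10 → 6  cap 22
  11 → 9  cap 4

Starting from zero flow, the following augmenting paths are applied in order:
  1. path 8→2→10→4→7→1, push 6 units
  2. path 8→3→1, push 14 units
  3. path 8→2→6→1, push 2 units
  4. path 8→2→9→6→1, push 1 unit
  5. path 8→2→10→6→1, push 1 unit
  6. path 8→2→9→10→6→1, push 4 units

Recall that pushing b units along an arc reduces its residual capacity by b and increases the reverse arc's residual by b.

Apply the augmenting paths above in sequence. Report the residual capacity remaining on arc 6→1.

Residual capacity of (6,1): 10

after path 1 (8→2→10→4→7→1, push 6): res(6,1)=18
after path 2 (8→3→1, push 14): res(6,1)=18
after path 3 (8→2→6→1, push 2): res(6,1)=16
after path 4 (8→2→9→6→1, push 1): res(6,1)=15
after path 5 (8→2→10→6→1, push 1): res(6,1)=14
after path 6 (8→2→9→10→6→1, push 4): res(6,1)=10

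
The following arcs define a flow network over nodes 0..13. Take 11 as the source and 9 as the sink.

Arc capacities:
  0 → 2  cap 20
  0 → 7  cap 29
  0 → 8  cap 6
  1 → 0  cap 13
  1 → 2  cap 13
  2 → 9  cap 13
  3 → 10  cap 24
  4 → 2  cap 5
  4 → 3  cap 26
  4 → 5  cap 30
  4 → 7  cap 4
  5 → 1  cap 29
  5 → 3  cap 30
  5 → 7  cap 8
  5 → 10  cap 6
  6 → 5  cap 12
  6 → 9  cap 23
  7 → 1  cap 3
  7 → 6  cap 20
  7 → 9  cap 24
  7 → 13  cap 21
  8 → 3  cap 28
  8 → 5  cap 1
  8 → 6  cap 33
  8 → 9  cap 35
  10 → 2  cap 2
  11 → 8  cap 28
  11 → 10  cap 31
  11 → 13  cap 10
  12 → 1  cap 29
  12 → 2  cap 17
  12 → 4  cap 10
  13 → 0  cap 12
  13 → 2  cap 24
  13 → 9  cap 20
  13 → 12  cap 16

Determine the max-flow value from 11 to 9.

Maximum flow value: 40

augment #1: 11→8→9 bottleneck 28, total now 28
augment #2: 11→13→9 bottleneck 10, total now 38
augment #3: 11→10→2→9 bottleneck 2, total now 40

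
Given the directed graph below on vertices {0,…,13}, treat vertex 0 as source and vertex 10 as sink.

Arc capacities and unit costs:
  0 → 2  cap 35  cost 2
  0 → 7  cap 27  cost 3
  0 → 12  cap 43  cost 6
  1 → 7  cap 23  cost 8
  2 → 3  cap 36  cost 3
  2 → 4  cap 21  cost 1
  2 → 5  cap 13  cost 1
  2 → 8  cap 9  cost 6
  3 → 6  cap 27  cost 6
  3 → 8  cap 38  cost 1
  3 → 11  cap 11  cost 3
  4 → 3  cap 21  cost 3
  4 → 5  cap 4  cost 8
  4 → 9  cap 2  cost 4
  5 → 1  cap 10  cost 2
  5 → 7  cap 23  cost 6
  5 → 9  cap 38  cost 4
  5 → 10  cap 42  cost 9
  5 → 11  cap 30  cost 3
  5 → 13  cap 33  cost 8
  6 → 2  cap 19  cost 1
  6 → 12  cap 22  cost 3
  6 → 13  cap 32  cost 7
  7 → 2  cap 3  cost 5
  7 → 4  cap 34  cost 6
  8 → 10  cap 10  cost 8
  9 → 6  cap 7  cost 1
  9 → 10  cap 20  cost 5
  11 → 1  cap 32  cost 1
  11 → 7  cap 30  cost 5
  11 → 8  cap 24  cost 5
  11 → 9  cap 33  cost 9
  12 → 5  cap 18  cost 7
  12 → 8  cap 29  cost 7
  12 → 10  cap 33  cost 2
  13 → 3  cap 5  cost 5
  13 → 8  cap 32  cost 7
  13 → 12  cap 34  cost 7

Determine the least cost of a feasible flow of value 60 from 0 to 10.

shortest-cost path #1: 0→12→10 push 33 @ unit cost 8 (adds 264)
shortest-cost path #2: 0→2→5→10 push 13 @ unit cost 12 (adds 156)
shortest-cost path #3: 0→2→4→9→10 push 2 @ unit cost 12 (adds 24)
shortest-cost path #4: 0→2→3→8→10 push 10 @ unit cost 14 (adds 140)
shortest-cost path #5: 0→2→4→5→10 push 2 @ unit cost 20 (adds 40)
total cost = 624

Minimum cost for 60 units: 624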